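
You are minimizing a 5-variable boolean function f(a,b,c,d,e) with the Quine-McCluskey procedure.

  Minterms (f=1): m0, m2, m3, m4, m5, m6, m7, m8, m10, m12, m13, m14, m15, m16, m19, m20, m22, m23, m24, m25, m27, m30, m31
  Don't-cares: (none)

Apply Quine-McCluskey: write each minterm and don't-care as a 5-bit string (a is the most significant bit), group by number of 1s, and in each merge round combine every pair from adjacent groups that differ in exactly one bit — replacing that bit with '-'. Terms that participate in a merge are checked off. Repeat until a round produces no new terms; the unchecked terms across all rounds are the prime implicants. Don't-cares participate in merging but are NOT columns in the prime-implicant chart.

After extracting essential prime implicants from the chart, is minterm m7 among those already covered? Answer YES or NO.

YES

[col 0] 00000*, 00010*, 00011*, 00100*, 00101*, 00110*, 00111*, 01000*, 01010*, 01100*, 01101*, 01110*, 01111*, 10000*, 10011*, 10100*, 10110*, 10111*, 11000*, 11001*, 11011*, 11110*, 11111*
[col 1] -0000*, -0011*, -0100*, -0110*, -0111*, -1000*, -1110*, -1111*, 0-000*, 0-010*, 0-100*, 0-101*, 0-110*, 0-111*, 00-00*, 00-10*, 00-11*, 000-0*, 0001-*, 001-0*, 001-1*, 0010-*, 0011-*, 01-00*, 01-10*, 010-0*, 011-0*, 011-1*, 0110-*, 0111-*, 1-000*, 1-011*, 1-110*, 1-111*, 10-00*, 10-11*, 101-0*, 1011-*, 11-11*, 110-1, 1100-, 1111-*
[col 2] --000, --110*, --111*, -0-00, -0-11, -01-0, -011-*, -111-*, 0--00*, 0--10*, 0-0-0*, 0-1-0*, 0-1-1*, 0-10-*, 0-11-*, 00--0*, 00-1-, 001--*, 01--0*, 011--*, 1--11, 1-11-*
[col 3] --11-, 0---0, 0-1--
Prime implicants: --000, --11-, -0-00, -0-11, -01-0, 0---0, 0-1--, 00-1-, 1--11, 110-1, 1100-
PI chart (minterm → PIs covering it):
  0 | --000,-0-00,0---0
  2 | 0---0,00-1-
  3 | -0-11,00-1-
  4 | -0-00,-01-0,0---0,0-1--
  5 | 0-1--  (sole → essential)
  6 | --11-,-01-0,0---0,0-1--,00-1-
  7 | --11-,-0-11,0-1--,00-1-
  8 | --000,0---0
  10 | 0---0  (sole → essential)
  12 | 0---0,0-1--
  13 | 0-1--  (sole → essential)
  14 | --11-,0---0,0-1--
  15 | --11-,0-1--
  16 | --000,-0-00
  19 | -0-11,1--11
  20 | -0-00,-01-0
  22 | --11-,-01-0
  23 | --11-,-0-11,1--11
  24 | --000,1100-
  25 | 110-1,1100-
  27 | 1--11,110-1
  30 | --11-  (sole → essential)
  31 | --11-,1--11
Essential prime implicants: --11-, 0---0, 0-1--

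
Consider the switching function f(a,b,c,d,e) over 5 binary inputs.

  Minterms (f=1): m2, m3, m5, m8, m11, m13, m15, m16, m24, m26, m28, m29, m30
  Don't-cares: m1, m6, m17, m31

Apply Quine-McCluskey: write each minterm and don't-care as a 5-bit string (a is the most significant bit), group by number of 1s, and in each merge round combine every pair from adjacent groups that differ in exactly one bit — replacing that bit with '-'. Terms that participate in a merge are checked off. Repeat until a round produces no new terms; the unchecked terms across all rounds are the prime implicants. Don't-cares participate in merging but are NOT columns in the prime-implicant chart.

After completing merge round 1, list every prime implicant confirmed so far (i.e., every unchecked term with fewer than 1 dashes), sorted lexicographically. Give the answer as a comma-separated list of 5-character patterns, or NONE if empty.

NONE

[col 0] 00001*, 00010*, 00011*, 00101*, 00110*, 01000*, 01011*, 01101*, 01111*, 10000*, 10001*, 11000*, 11010*, 11100*, 11101*, 11110*, 11111*
[col 1] -0001, -1000, -1101*, -1111*, 0-011, 0-101, 00-01, 00-10, 000-1, 0001-, 01-11, 011-1*, 1-000, 1000-, 11-00*, 11-10*, 110-0*, 111-0*, 111-1*, 1110-*, 1111-*
[col 2] -11-1, 11--0, 111--
Prime implicants: -0001, -1000, -11-1, 0-011, 0-101, 00-01, 00-10, 000-1, 0001-, 01-11, 1-000, 1000-, 11--0, 111--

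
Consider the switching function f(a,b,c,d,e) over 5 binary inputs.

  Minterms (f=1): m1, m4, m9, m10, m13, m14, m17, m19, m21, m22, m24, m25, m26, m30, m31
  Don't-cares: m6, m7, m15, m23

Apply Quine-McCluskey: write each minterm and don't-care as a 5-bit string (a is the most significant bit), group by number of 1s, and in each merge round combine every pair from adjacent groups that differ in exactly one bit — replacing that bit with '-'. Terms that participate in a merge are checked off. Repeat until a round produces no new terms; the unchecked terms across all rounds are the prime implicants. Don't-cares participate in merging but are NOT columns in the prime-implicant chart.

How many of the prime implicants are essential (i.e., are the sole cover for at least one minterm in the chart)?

5

size-2^0 implicants → 00001(✓)  00100(✓)  00110(✓)  00111(✓)  01001(✓)  01010(✓)  01101(✓)  01110(✓)  01111(✓)  10001(✓)  10011(✓)  10101(✓)  10110(✓)  10111(✓)  11000(✓)  11001(✓)  11010(✓)  11110(✓)  11111(✓)
size-2^1 implicants → -0001(✓)  -0110(✓)  -0111(✓)  -1001(✓)  -1010(✓)  -1110(✓)  -1111(✓)  0-001(✓)  0-110(✓)  0-111(✓)  001-0  0011-(✓)  01-01  01-10(✓)  011-1  0111-(✓)  1-001(✓)  1-110(✓)  1-111(✓)  10-01(✓)  10-11(✓)  100-1(✓)  101-1(✓)  1011-(✓)  11-10(✓)  110-0  1100-  1111-(✓)
size-2^2 implicants → --001  --110(✓)  --111(✓)  -011-(✓)  -1-10  -111-(✓)  0-11-(✓)  1-11-(✓)  10--1
size-2^3 implicants → --11-
Unchecked terms (primes): --001, --11-, -1-10, 001-0, 01-01, 011-1, 10--1, 110-0, 1100-
Minterm coverage:
  m1 ⊆ --001 [E]
  m4 ⊆ 001-0 [E]
  m9 ⊆ --001,01-01
  m10 ⊆ -1-10 [E]
  m13 ⊆ 01-01,011-1
  m14 ⊆ --11-,-1-10
  m17 ⊆ --001,10--1
  m19 ⊆ 10--1 [E]
  m21 ⊆ 10--1 [E]
  m22 ⊆ --11- [E]
  m24 ⊆ 110-0,1100-
  m25 ⊆ --001,1100-
  m26 ⊆ -1-10,110-0
  m30 ⊆ --11-,-1-10
  m31 ⊆ --11- [E]
E = {--001, --11-, -1-10, 001-0, 10--1}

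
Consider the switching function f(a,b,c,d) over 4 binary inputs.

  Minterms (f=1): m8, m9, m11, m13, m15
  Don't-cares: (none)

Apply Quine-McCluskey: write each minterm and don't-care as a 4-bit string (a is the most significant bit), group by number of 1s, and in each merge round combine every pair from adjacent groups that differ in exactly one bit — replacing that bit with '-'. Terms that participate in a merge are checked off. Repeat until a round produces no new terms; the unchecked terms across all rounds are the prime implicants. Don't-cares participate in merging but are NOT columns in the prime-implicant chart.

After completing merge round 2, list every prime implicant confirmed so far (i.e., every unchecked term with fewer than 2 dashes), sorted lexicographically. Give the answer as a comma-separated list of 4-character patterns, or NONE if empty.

100-

Round 0: 1000✓ 1001✓ 1011✓ 1101✓ 1111✓
Round 1: 1-01✓ 1-11✓ 10-1✓ 100- 11-1✓
Round 2: 1--1
PIs = {1--1, 100-}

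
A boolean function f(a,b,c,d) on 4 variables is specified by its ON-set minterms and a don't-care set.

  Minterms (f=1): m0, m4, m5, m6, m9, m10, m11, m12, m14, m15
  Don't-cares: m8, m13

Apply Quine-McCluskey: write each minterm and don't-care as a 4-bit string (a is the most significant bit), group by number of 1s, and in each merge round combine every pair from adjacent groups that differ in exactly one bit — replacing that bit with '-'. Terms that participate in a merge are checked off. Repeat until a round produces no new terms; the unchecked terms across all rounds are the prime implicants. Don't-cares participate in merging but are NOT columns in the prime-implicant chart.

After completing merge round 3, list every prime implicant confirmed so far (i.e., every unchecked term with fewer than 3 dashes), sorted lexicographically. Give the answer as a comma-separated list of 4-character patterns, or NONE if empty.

[col 0] 0000*, 0100*, 0101*, 0110*, 1000*, 1001*, 1010*, 1011*, 1100*, 1101*, 1110*, 1111*
[col 1] -000*, -100*, -101*, -110*, 0-00*, 01-0*, 010-*, 1-00*, 1-01*, 1-10*, 1-11*, 10-0*, 10-1*, 100-*, 101-*, 11-0*, 11-1*, 110-*, 111-*
[col 2] --00, -1-0, -10-, 1--0*, 1--1*, 1-0-*, 1-1-*, 10--*, 11--*
[col 3] 1---
Prime implicants: --00, -1-0, -10-, 1---

--00, -1-0, -10-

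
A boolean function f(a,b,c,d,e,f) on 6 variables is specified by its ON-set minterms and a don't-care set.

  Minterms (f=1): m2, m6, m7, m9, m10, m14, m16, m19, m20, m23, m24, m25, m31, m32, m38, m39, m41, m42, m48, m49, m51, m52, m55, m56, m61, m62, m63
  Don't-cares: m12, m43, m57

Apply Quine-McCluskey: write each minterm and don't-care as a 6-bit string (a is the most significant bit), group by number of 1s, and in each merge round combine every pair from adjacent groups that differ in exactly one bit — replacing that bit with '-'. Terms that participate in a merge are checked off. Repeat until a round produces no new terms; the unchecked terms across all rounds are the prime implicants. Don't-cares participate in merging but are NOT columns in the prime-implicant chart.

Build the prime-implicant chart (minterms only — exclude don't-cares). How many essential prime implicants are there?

8

size-2^0 implicants → 000010(✓)  000110(✓)  000111(✓)  001001(✓)  001010(✓)  001100(✓)  001110(✓)  010000(✓)  010011(✓)  010100(✓)  010111(✓)  011000(✓)  011001(✓)  011111(✓)  100000(✓)  100110(✓)  100111(✓)  101001(✓)  101010(✓)  101011(✓)  110000(✓)  110001(✓)  110011(✓)  110100(✓)  110111(✓)  111000(✓)  111001(✓)  111101(✓)  111110(✓)  111111(✓)
size-2^1 implicants → -00110(✓)  -00111(✓)  -01001(✓)  -01010  -10000(✓)  -10011(✓)  -10100(✓)  -10111(✓)  -11000(✓)  -11001(✓)  -11111(✓)  0-0111(✓)  0-1001(✓)  00-010(✓)  00-110(✓)  000-10(✓)  00011-(✓)  001-10(✓)  0011-0  01-000(✓)  01-111(✓)  010-00(✓)  010-11(✓)  01100-(✓)  1-0000  1-0111(✓)  1-1001(✓)  10011-(✓)  1010-1  10101-  11-000(✓)  11-001(✓)  11-111(✓)  110-00(✓)  110-11(✓)  1100-1  11000-(✓)  111-01  11100-(✓)  1111-1  11111-
size-2^2 implicants → --0111  --1001  -0011-  -1-000  -1-111  -10-00  -10-11  -1100-  00--10  11-00-
Unchecked terms (primes): --0111, --1001, -0011-, -01010, -1-000, -1-111, -10-00, -10-11, -1100-, 00--10, 0011-0, 1-0000, 1010-1, 10101-, 11-00-, 1100-1, 111-01, 1111-1, 11111-
Minterm coverage:
  m2 ⊆ 00--10 [E]
  m6 ⊆ -0011-,00--10
  m7 ⊆ --0111,-0011-
  m9 ⊆ --1001 [E]
  m10 ⊆ -01010,00--10
  m14 ⊆ 00--10,0011-0
  m16 ⊆ -1-000,-10-00
  m19 ⊆ -10-11 [E]
  m20 ⊆ -10-00 [E]
  m23 ⊆ --0111,-1-111,-10-11
  m24 ⊆ -1-000,-1100-
  m25 ⊆ --1001,-1100-
  m31 ⊆ -1-111 [E]
  m32 ⊆ 1-0000 [E]
  m38 ⊆ -0011- [E]
  m39 ⊆ --0111,-0011-
  m41 ⊆ --1001,1010-1
  m42 ⊆ -01010,10101-
  m48 ⊆ -1-000,-10-00,1-0000,11-00-
  m49 ⊆ 11-00-,1100-1
  m51 ⊆ -10-11,1100-1
  m52 ⊆ -10-00 [E]
  m55 ⊆ --0111,-1-111,-10-11
  m56 ⊆ -1-000,-1100-,11-00-
  m61 ⊆ 111-01,1111-1
  m62 ⊆ 11111- [E]
  m63 ⊆ -1-111,1111-1,11111-
E = {--1001, -0011-, -1-111, -10-00, -10-11, 00--10, 1-0000, 11111-}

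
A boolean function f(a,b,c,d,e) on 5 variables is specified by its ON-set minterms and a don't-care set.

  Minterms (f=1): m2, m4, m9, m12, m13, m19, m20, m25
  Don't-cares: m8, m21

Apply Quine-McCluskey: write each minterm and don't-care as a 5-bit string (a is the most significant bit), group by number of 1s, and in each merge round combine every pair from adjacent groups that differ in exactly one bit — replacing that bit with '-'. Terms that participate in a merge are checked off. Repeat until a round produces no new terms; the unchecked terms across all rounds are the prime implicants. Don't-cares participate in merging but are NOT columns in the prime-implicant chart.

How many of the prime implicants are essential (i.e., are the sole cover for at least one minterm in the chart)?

4

size-2^0 implicants → 00010  00100(✓)  01000(✓)  01001(✓)  01100(✓)  01101(✓)  10011  10100(✓)  10101(✓)  11001(✓)
size-2^1 implicants → -0100  -1001  0-100  01-00(✓)  01-01(✓)  0100-(✓)  0110-(✓)  1010-
size-2^2 implicants → 01-0-
Unchecked terms (primes): -0100, -1001, 0-100, 00010, 01-0-, 10011, 1010-
Minterm coverage:
  m2 ⊆ 00010 [E]
  m4 ⊆ -0100,0-100
  m9 ⊆ -1001,01-0-
  m12 ⊆ 0-100,01-0-
  m13 ⊆ 01-0- [E]
  m19 ⊆ 10011 [E]
  m20 ⊆ -0100,1010-
  m25 ⊆ -1001 [E]
E = {-1001, 00010, 01-0-, 10011}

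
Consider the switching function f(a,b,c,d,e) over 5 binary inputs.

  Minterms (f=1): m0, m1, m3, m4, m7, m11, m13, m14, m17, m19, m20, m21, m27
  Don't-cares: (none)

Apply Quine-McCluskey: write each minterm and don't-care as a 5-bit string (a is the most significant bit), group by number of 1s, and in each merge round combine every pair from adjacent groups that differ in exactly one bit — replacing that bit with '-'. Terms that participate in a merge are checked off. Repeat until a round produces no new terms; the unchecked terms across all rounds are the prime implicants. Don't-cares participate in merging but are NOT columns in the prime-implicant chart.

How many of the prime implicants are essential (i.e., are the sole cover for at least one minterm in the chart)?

size-2^0 implicants → 00000(✓)  00001(✓)  00011(✓)  00100(✓)  00111(✓)  01011(✓)  01101  01110  10001(✓)  10011(✓)  10100(✓)  10101(✓)  11011(✓)
size-2^1 implicants → -0001(✓)  -0011(✓)  -0100  -1011(✓)  0-011(✓)  00-00  00-11  000-1(✓)  0000-  1-011(✓)  10-01  100-1(✓)  1010-
size-2^2 implicants → --011  -00-1
Unchecked terms (primes): --011, -00-1, -0100, 00-00, 00-11, 0000-, 01101, 01110, 10-01, 1010-
Minterm coverage:
  m0 ⊆ 00-00,0000-
  m1 ⊆ -00-1,0000-
  m3 ⊆ --011,-00-1,00-11
  m4 ⊆ -0100,00-00
  m7 ⊆ 00-11 [E]
  m11 ⊆ --011 [E]
  m13 ⊆ 01101 [E]
  m14 ⊆ 01110 [E]
  m17 ⊆ -00-1,10-01
  m19 ⊆ --011,-00-1
  m20 ⊆ -0100,1010-
  m21 ⊆ 10-01,1010-
  m27 ⊆ --011 [E]
E = {--011, 00-11, 01101, 01110}

4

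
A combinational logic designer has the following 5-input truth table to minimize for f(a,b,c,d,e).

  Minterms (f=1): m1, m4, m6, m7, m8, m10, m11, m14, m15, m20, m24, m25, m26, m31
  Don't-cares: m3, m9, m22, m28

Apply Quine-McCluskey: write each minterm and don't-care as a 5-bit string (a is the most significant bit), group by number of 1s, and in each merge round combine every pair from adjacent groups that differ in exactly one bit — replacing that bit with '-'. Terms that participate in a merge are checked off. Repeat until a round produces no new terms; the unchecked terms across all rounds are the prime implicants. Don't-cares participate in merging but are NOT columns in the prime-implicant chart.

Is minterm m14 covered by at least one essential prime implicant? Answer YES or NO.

NO

Round 0: 00001✓ 00011✓ 00100✓ 00110✓ 00111✓ 01000✓ 01001✓ 01010✓ 01011✓ 01110✓ 01111✓ 10100✓ 10110✓ 11000✓ 11001✓ 11010✓ 11100✓ 11111✓
Round 1: -0100✓ -0110✓ -1000✓ -1001✓ -1010✓ -1111 0-001✓ 0-011✓ 0-110✓ 0-111✓ 00-11✓ 000-1✓ 001-0✓ 0011-✓ 01-10✓ 01-11✓ 010-0✓ 010-1✓ 0100-✓ 0101-✓ 0111-✓ 1-100 101-0✓ 11-00 110-0✓ 1100-✓
Round 2: -01-0 -10-0 -100- 0--11 0-0-1 0-11- 01-1- 010--
PIs = {-01-0, -10-0, -100-, -1111, 0--11, 0-0-1, 0-11-, 01-1-, 010--, 1-100, 11-00}
Coverage chart:
  m1: 0-0-1 ←essential
  m4: -01-0 ←essential
  m6: -01-0,0-11-
  m7: 0--11,0-11-
  m8: -10-0,-100-,010--
  m10: -10-0,01-1-,010--
  m11: 0--11,0-0-1,01-1-,010--
  m14: 0-11-,01-1-
  m15: -1111,0--11,0-11-,01-1-
  m20: -01-0,1-100
  m24: -10-0,-100-,11-00
  m25: -100- ←essential
  m26: -10-0 ←essential
  m31: -1111 ←essential
Essential: -01-0, -10-0, -100-, -1111, 0-0-1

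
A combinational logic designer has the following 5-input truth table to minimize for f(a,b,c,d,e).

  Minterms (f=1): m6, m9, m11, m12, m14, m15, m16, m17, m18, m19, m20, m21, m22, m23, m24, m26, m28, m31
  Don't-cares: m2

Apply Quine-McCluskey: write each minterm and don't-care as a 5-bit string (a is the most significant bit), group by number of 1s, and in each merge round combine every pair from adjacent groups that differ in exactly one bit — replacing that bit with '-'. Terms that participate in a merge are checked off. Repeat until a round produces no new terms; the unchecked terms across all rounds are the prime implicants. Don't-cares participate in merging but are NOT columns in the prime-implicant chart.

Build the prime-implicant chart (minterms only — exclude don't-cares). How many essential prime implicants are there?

Round 0: 00010✓ 00110✓ 01001✓ 01011✓ 01100✓ 01110✓ 01111✓ 10000✓ 10001✓ 10010✓ 10011✓ 10100✓ 10101✓ 10110✓ 10111✓ 11000✓ 11010✓ 11100✓ 11111✓
Round 1: -0010✓ -0110✓ -1100 -1111 0-110 00-10✓ 01-11 010-1 011-0 0111- 1-000✓ 1-010✓ 1-100✓ 1-111 10-00✓ 10-01✓ 10-10✓ 10-11✓ 100-0✓ 100-1✓ 1000-✓ 1001-✓ 101-0✓ 101-1✓ 1010-✓ 1011-✓ 11-00✓ 110-0✓
Round 2: -0-10 1--00 1-0-0 10--0✓ 10--1✓ 10-0-✓ 10-1-✓ 100--✓ 101--✓
Round 3: 10---
PIs = {-0-10, -1100, -1111, 0-110, 01-11, 010-1, 011-0, 0111-, 1--00, 1-0-0, 1-111, 10---}
Coverage chart:
  m6: -0-10,0-110
  m9: 010-1 ←essential
  m11: 01-11,010-1
  m12: -1100,011-0
  m14: 0-110,011-0,0111-
  m15: -1111,01-11,0111-
  m16: 1--00,1-0-0,10---
  m17: 10--- ←essential
  m18: -0-10,1-0-0,10---
  m19: 10--- ←essential
  m20: 1--00,10---
  m21: 10--- ←essential
  m22: -0-10,10---
  m23: 1-111,10---
  m24: 1--00,1-0-0
  m26: 1-0-0 ←essential
  m28: -1100,1--00
  m31: -1111,1-111
Essential: 010-1, 1-0-0, 10---

3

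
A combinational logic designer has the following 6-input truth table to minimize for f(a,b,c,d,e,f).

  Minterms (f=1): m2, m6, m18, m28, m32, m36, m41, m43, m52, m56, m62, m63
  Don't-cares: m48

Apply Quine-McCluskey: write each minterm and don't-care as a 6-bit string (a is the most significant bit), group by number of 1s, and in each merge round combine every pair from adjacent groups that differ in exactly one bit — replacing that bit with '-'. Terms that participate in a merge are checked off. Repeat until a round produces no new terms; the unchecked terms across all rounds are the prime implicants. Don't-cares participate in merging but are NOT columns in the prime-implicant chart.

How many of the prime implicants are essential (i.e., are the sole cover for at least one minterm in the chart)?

[col 0] 000010*, 000110*, 010010*, 011100, 100000*, 100100*, 101001*, 101011*, 110000*, 110100*, 111000*, 111110*, 111111*
[col 1] 0-0010, 000-10, 1-0000*, 1-0100*, 100-00*, 1010-1, 11-000, 110-00*, 11111-
[col 2] 1-0-00
Prime implicants: 0-0010, 000-10, 011100, 1-0-00, 1010-1, 11-000, 11111-
PI chart (minterm → PIs covering it):
  2 | 0-0010,000-10
  6 | 000-10  (sole → essential)
  18 | 0-0010  (sole → essential)
  28 | 011100  (sole → essential)
  32 | 1-0-00  (sole → essential)
  36 | 1-0-00  (sole → essential)
  41 | 1010-1  (sole → essential)
  43 | 1010-1  (sole → essential)
  52 | 1-0-00  (sole → essential)
  56 | 11-000  (sole → essential)
  62 | 11111-  (sole → essential)
  63 | 11111-  (sole → essential)
Essential prime implicants: 0-0010, 000-10, 011100, 1-0-00, 1010-1, 11-000, 11111-

7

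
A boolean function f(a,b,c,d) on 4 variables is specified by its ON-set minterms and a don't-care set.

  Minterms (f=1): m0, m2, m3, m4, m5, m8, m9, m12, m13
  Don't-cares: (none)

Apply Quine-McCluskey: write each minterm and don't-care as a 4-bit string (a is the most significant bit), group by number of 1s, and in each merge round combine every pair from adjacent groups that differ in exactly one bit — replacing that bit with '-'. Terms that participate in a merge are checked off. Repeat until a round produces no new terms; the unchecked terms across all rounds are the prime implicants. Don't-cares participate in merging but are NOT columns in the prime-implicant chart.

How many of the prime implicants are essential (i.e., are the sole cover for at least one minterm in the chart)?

[col 0] 0000*, 0010*, 0011*, 0100*, 0101*, 1000*, 1001*, 1100*, 1101*
[col 1] -000*, -100*, -101*, 0-00*, 00-0, 001-, 010-*, 1-00*, 1-01*, 100-*, 110-*
[col 2] --00, -10-, 1-0-
Prime implicants: --00, -10-, 00-0, 001-, 1-0-
PI chart (minterm → PIs covering it):
  0 | --00,00-0
  2 | 00-0,001-
  3 | 001-  (sole → essential)
  4 | --00,-10-
  5 | -10-  (sole → essential)
  8 | --00,1-0-
  9 | 1-0-  (sole → essential)
  12 | --00,-10-,1-0-
  13 | -10-,1-0-
Essential prime implicants: -10-, 001-, 1-0-

3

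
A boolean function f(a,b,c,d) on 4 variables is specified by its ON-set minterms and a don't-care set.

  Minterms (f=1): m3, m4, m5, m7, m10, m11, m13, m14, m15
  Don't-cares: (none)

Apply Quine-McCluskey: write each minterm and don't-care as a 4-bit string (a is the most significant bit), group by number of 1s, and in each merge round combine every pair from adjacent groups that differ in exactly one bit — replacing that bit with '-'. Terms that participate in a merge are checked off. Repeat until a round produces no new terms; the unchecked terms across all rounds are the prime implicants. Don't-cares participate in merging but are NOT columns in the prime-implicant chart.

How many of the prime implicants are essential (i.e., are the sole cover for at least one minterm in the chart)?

4

[col 0] 0011*, 0100*, 0101*, 0111*, 1010*, 1011*, 1101*, 1110*, 1111*
[col 1] -011*, -101*, -111*, 0-11*, 01-1*, 010-, 1-10*, 1-11*, 101-*, 11-1*, 111-*
[col 2] --11, -1-1, 1-1-
Prime implicants: --11, -1-1, 010-, 1-1-
PI chart (minterm → PIs covering it):
  3 | --11  (sole → essential)
  4 | 010-  (sole → essential)
  5 | -1-1,010-
  7 | --11,-1-1
  10 | 1-1-  (sole → essential)
  11 | --11,1-1-
  13 | -1-1  (sole → essential)
  14 | 1-1-  (sole → essential)
  15 | --11,-1-1,1-1-
Essential prime implicants: --11, -1-1, 010-, 1-1-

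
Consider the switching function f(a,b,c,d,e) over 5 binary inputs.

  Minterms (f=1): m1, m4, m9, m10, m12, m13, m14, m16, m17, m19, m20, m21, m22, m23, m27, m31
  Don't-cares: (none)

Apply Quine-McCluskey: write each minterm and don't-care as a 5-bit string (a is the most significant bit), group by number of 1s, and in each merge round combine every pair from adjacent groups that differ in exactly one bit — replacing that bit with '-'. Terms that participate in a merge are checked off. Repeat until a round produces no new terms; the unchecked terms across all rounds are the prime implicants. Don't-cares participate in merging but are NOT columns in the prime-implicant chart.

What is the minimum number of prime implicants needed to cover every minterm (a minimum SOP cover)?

7

size-2^0 implicants → 00001(✓)  00100(✓)  01001(✓)  01010(✓)  01100(✓)  01101(✓)  01110(✓)  10000(✓)  10001(✓)  10011(✓)  10100(✓)  10101(✓)  10110(✓)  10111(✓)  11011(✓)  11111(✓)
size-2^1 implicants → -0001  -0100  0-001  0-100  01-01  01-10  011-0  0110-  1-011(✓)  1-111(✓)  10-00(✓)  10-01(✓)  10-11(✓)  100-1(✓)  1000-(✓)  101-0(✓)  101-1(✓)  1010-(✓)  1011-(✓)  11-11(✓)
size-2^2 implicants → 1--11  10--1  10-0-  101--
Unchecked terms (primes): -0001, -0100, 0-001, 0-100, 01-01, 01-10, 011-0, 0110-, 1--11, 10--1, 10-0-, 101--
Minterm coverage:
  m1 ⊆ -0001,0-001
  m4 ⊆ -0100,0-100
  m9 ⊆ 0-001,01-01
  m10 ⊆ 01-10 [E]
  m12 ⊆ 0-100,011-0,0110-
  m13 ⊆ 01-01,0110-
  m14 ⊆ 01-10,011-0
  m16 ⊆ 10-0- [E]
  m17 ⊆ -0001,10--1,10-0-
  m19 ⊆ 1--11,10--1
  m20 ⊆ -0100,10-0-,101--
  m21 ⊆ 10--1,10-0-,101--
  m22 ⊆ 101-- [E]
  m23 ⊆ 1--11,10--1,101--
  m27 ⊆ 1--11 [E]
  m31 ⊆ 1--11 [E]
E = {01-10, 1--11, 10-0-, 101--}
Petrick residual → -0001, 0-100, 01-01
Cover = b'c'd'e + a'cd'e' + a'bd'e + a'bde' + ade + ab'd' + ab'c  |cover|=7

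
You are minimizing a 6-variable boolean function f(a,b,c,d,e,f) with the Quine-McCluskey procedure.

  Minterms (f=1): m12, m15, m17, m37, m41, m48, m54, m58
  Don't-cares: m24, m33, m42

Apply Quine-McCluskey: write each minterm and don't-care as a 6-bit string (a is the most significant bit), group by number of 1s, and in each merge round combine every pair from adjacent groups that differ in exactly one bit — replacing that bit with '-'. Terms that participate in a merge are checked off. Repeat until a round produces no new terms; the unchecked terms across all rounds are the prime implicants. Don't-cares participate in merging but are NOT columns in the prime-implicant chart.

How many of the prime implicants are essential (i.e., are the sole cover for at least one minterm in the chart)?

Round 0: 001100 001111 010001 011000 100001✓ 100101✓ 101001✓ 101010✓ 110000 110110 111010✓
Round 1: 1-1010 10-001 100-01
PIs = {001100, 001111, 010001, 011000, 1-1010, 10-001, 100-01, 110000, 110110}
Coverage chart:
  m12: 001100 ←essential
  m15: 001111 ←essential
  m17: 010001 ←essential
  m37: 100-01 ←essential
  m41: 10-001 ←essential
  m48: 110000 ←essential
  m54: 110110 ←essential
  m58: 1-1010 ←essential
Essential: 001100, 001111, 010001, 1-1010, 10-001, 100-01, 110000, 110110

8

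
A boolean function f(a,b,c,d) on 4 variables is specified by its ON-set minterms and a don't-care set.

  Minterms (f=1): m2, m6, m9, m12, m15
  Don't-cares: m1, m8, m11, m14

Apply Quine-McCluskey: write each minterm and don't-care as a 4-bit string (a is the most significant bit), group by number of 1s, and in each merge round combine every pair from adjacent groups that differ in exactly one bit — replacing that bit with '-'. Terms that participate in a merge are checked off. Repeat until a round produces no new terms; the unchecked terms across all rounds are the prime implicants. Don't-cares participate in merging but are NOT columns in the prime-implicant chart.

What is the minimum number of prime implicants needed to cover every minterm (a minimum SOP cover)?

size-2^0 implicants → 0001(✓)  0010(✓)  0110(✓)  1000(✓)  1001(✓)  1011(✓)  1100(✓)  1110(✓)  1111(✓)
size-2^1 implicants → -001  -110  0-10  1-00  1-11  10-1  100-  11-0  111-
Unchecked terms (primes): -001, -110, 0-10, 1-00, 1-11, 10-1, 100-, 11-0, 111-
Minterm coverage:
  m2 ⊆ 0-10 [E]
  m6 ⊆ -110,0-10
  m9 ⊆ -001,10-1,100-
  m12 ⊆ 1-00,11-0
  m15 ⊆ 1-11,111-
E = {0-10}
Petrick residual → -001, 1-00, 1-11
Cover = b'c'd + a'cd' + ac'd' + acd  |cover|=4

4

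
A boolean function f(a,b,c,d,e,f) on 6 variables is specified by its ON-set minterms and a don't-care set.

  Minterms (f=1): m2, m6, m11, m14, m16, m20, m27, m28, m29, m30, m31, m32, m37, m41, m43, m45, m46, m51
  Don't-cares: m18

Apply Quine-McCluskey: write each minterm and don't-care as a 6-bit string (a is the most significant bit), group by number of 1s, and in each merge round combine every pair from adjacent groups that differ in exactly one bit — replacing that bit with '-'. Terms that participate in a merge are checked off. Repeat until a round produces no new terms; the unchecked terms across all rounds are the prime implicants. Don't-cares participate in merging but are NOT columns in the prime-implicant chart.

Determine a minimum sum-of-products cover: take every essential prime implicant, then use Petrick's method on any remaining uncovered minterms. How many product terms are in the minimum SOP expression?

size-2^0 implicants → 000010(✓)  000110(✓)  001011(✓)  001110(✓)  010000(✓)  010010(✓)  010100(✓)  011011(✓)  011100(✓)  011101(✓)  011110(✓)  011111(✓)  100000  100101(✓)  101001(✓)  101011(✓)  101101(✓)  101110(✓)  110011
size-2^1 implicants → -01011  -01110  0-0010  0-1011  0-1110  00-110  000-10  01-100  010-00  0100-0  011-11  0111-0(✓)  0111-1(✓)  01110-(✓)  01111-(✓)  10-101  101-01  1010-1
size-2^2 implicants → 0111--
Unchecked terms (primes): -01011, -01110, 0-0010, 0-1011, 0-1110, 00-110, 000-10, 01-100, 010-00, 0100-0, 011-11, 0111--, 10-101, 100000, 101-01, 1010-1, 110011
Minterm coverage:
  m2 ⊆ 0-0010,000-10
  m6 ⊆ 00-110,000-10
  m11 ⊆ -01011,0-1011
  m14 ⊆ -01110,0-1110,00-110
  m16 ⊆ 010-00,0100-0
  m20 ⊆ 01-100,010-00
  m27 ⊆ 0-1011,011-11
  m28 ⊆ 01-100,0111--
  m29 ⊆ 0111-- [E]
  m30 ⊆ 0-1110,0111--
  m31 ⊆ 011-11,0111--
  m32 ⊆ 100000 [E]
  m37 ⊆ 10-101 [E]
  m41 ⊆ 101-01,1010-1
  m43 ⊆ -01011,1010-1
  m45 ⊆ 10-101,101-01
  m46 ⊆ -01110 [E]
  m51 ⊆ 110011 [E]
E = {-01110, 0111--, 10-101, 100000, 110011}
Petrick residual → 0-1011, 000-10, 010-00, 1010-1
Cover = b'cdef' + a'cd'ef + a'b'c'ef' + a'bc'e'f' + a'bcd + ab'de'f + ab'c'd'e'f' + ab'cd'f + abc'd'ef  |cover|=9

9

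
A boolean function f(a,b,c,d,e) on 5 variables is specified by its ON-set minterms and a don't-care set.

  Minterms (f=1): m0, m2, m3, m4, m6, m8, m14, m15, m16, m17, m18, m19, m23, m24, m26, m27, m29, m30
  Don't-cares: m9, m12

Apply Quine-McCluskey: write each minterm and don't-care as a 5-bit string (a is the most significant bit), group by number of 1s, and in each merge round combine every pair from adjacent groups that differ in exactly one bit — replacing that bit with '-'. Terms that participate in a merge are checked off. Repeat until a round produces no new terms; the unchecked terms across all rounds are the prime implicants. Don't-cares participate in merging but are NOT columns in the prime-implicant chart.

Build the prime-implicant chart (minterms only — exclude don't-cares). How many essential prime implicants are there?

size-2^0 implicants → 00000(✓)  00010(✓)  00011(✓)  00100(✓)  00110(✓)  01000(✓)  01001(✓)  01100(✓)  01110(✓)  01111(✓)  10000(✓)  10001(✓)  10010(✓)  10011(✓)  10111(✓)  11000(✓)  11010(✓)  11011(✓)  11101  11110(✓)
size-2^1 implicants → -0000(✓)  -0010(✓)  -0011(✓)  -1000(✓)  -1110  0-000(✓)  0-100(✓)  0-110(✓)  00-00(✓)  00-10(✓)  000-0(✓)  0001-(✓)  001-0(✓)  01-00(✓)  0100-  011-0(✓)  0111-  1-000(✓)  1-010(✓)  1-011(✓)  10-11  100-0(✓)  100-1(✓)  1000-(✓)  1001-(✓)  11-10  110-0(✓)  1101-(✓)
size-2^2 implicants → --000  -00-0  -001-  0--00  0-1-0  00--0  1-0-0  1-01-  100--
Unchecked terms (primes): --000, -00-0, -001-, -1110, 0--00, 0-1-0, 00--0, 0100-, 0111-, 1-0-0, 1-01-, 10-11, 100--, 11-10, 11101
Minterm coverage:
  m0 ⊆ --000,-00-0,0--00,00--0
  m2 ⊆ -00-0,-001-,00--0
  m3 ⊆ -001- [E]
  m4 ⊆ 0--00,0-1-0,00--0
  m6 ⊆ 0-1-0,00--0
  m8 ⊆ --000,0--00,0100-
  m14 ⊆ -1110,0-1-0,0111-
  m15 ⊆ 0111- [E]
  m16 ⊆ --000,-00-0,1-0-0,100--
  m17 ⊆ 100-- [E]
  m18 ⊆ -00-0,-001-,1-0-0,1-01-,100--
  m19 ⊆ -001-,1-01-,10-11,100--
  m23 ⊆ 10-11 [E]
  m24 ⊆ --000,1-0-0
  m26 ⊆ 1-0-0,1-01-,11-10
  m27 ⊆ 1-01- [E]
  m29 ⊆ 11101 [E]
  m30 ⊆ -1110,11-10
E = {-001-, 0111-, 1-01-, 10-11, 100--, 11101}

6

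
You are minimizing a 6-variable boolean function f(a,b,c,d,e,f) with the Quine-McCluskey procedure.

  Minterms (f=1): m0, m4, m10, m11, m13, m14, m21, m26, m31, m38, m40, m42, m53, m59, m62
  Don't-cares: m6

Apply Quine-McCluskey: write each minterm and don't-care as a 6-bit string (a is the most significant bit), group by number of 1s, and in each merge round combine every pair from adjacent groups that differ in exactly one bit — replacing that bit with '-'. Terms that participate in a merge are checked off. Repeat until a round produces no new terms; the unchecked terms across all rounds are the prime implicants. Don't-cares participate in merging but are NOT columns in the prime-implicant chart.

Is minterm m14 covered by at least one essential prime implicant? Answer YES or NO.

NO

Round 0: 000000✓ 000100✓ 000110✓ 001010✓ 001011✓ 001101 001110✓ 010101✓ 011010✓ 011111 100110✓ 101000✓ 101010✓ 110101✓ 111011 111110
Round 1: -00110 -01010 -10101 0-1010 00-110 000-00 0001-0 001-10 00101- 1010-0
PIs = {-00110, -01010, -10101, 0-1010, 00-110, 000-00, 0001-0, 001-10, 00101-, 001101, 011111, 1010-0, 111011, 111110}
Coverage chart:
  m0: 000-00 ←essential
  m4: 000-00,0001-0
  m10: -01010,0-1010,001-10,00101-
  m11: 00101- ←essential
  m13: 001101 ←essential
  m14: 00-110,001-10
  m21: -10101 ←essential
  m26: 0-1010 ←essential
  m31: 011111 ←essential
  m38: -00110 ←essential
  m40: 1010-0 ←essential
  m42: -01010,1010-0
  m53: -10101 ←essential
  m59: 111011 ←essential
  m62: 111110 ←essential
Essential: -00110, -10101, 0-1010, 000-00, 00101-, 001101, 011111, 1010-0, 111011, 111110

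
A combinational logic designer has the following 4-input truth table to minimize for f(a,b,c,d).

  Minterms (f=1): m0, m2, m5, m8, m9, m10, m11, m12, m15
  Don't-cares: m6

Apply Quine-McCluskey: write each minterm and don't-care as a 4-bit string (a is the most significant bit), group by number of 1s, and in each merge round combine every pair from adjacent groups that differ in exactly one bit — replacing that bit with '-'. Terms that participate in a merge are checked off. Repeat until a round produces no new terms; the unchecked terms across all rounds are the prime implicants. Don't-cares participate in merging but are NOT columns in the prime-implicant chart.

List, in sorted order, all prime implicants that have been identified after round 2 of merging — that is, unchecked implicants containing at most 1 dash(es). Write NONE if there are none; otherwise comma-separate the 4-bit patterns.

0-10, 0101, 1-00, 1-11

size-2^0 implicants → 0000(✓)  0010(✓)  0101  0110(✓)  1000(✓)  1001(✓)  1010(✓)  1011(✓)  1100(✓)  1111(✓)
size-2^1 implicants → -000(✓)  -010(✓)  0-10  00-0(✓)  1-00  1-11  10-0(✓)  10-1(✓)  100-(✓)  101-(✓)
size-2^2 implicants → -0-0  10--
Unchecked terms (primes): -0-0, 0-10, 0101, 1-00, 1-11, 10--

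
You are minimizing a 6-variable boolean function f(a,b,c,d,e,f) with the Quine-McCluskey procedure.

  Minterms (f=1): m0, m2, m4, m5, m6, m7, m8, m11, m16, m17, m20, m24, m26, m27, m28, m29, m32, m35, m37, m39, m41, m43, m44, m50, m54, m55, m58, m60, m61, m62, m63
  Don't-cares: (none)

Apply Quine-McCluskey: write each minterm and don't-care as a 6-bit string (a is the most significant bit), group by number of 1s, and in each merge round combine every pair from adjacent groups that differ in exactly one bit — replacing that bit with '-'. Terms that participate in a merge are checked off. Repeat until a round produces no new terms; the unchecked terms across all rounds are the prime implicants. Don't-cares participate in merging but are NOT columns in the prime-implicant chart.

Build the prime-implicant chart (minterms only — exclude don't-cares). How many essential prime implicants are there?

9

size-2^0 implicants → 000000(✓)  000010(✓)  000100(✓)  000101(✓)  000110(✓)  000111(✓)  001000(✓)  001011(✓)  010000(✓)  010001(✓)  010100(✓)  011000(✓)  011010(✓)  011011(✓)  011100(✓)  011101(✓)  100000(✓)  100011(✓)  100101(✓)  100111(✓)  101001(✓)  101011(✓)  101100(✓)  110010(✓)  110110(✓)  110111(✓)  111010(✓)  111100(✓)  111101(✓)  111110(✓)  111111(✓)
size-2^1 implicants → -00000  -00101(✓)  -00111(✓)  -01011  -11010  -11100(✓)  -11101(✓)  0-0000(✓)  0-0100(✓)  0-1000(✓)  0-1011  00-000(✓)  000-00(✓)  000-10(✓)  0000-0(✓)  0001-0(✓)  0001-1(✓)  00010-(✓)  00011-(✓)  01-000(✓)  01-100(✓)  010-00(✓)  01000-  011-00(✓)  0110-0  01101-  01110-(✓)  1-0111  1-1100  10-011  100-11  1001-1(✓)  1010-1  11-010(✓)  11-110(✓)  11-111(✓)  110-10(✓)  11011-(✓)  111-10(✓)  1111-0(✓)  1111-1(✓)  11110-(✓)  11111-(✓)
size-2^2 implicants → -001-1  -1110-  0--000  0-0-00  000--0  0001--  01--00  11--10  11-11-  1111--
Unchecked terms (primes): -00000, -001-1, -01011, -11010, -1110-, 0--000, 0-0-00, 0-1011, 000--0, 0001--, 01--00, 01000-, 0110-0, 01101-, 1-0111, 1-1100, 10-011, 100-11, 1010-1, 11--10, 11-11-, 1111--
Minterm coverage:
  m0 ⊆ -00000,0--000,0-0-00,000--0
  m2 ⊆ 000--0 [E]
  m4 ⊆ 0-0-00,000--0,0001--
  m5 ⊆ -001-1,0001--
  m6 ⊆ 000--0,0001--
  m7 ⊆ -001-1,0001--
  m8 ⊆ 0--000 [E]
  m11 ⊆ -01011,0-1011
  m16 ⊆ 0--000,0-0-00,01--00,01000-
  m17 ⊆ 01000- [E]
  m20 ⊆ 0-0-00,01--00
  m24 ⊆ 0--000,01--00,0110-0
  m26 ⊆ -11010,0110-0,01101-
  m27 ⊆ 0-1011,01101-
  m28 ⊆ -1110-,01--00
  m29 ⊆ -1110- [E]
  m32 ⊆ -00000 [E]
  m35 ⊆ 10-011,100-11
  m37 ⊆ -001-1 [E]
  m39 ⊆ -001-1,1-0111,100-11
  m41 ⊆ 1010-1 [E]
  m43 ⊆ -01011,10-011,1010-1
  m44 ⊆ 1-1100 [E]
  m50 ⊆ 11--10 [E]
  m54 ⊆ 11--10,11-11-
  m55 ⊆ 1-0111,11-11-
  m58 ⊆ -11010,11--10
  m60 ⊆ -1110-,1-1100,1111--
  m61 ⊆ -1110-,1111--
  m62 ⊆ 11--10,11-11-,1111--
  m63 ⊆ 11-11-,1111--
E = {-00000, -001-1, -1110-, 0--000, 000--0, 01000-, 1-1100, 1010-1, 11--10}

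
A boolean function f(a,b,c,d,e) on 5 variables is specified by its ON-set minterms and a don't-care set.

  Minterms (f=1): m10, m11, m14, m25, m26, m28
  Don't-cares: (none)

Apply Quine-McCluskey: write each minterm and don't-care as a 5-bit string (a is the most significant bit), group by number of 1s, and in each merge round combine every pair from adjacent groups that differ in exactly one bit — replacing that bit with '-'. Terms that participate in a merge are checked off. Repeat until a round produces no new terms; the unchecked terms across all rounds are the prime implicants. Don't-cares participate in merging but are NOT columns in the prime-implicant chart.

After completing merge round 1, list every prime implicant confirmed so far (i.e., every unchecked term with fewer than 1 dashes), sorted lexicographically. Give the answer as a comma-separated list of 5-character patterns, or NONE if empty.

11001, 11100

[col 0] 01010*, 01011*, 01110*, 11001, 11010*, 11100
[col 1] -1010, 01-10, 0101-
Prime implicants: -1010, 01-10, 0101-, 11001, 11100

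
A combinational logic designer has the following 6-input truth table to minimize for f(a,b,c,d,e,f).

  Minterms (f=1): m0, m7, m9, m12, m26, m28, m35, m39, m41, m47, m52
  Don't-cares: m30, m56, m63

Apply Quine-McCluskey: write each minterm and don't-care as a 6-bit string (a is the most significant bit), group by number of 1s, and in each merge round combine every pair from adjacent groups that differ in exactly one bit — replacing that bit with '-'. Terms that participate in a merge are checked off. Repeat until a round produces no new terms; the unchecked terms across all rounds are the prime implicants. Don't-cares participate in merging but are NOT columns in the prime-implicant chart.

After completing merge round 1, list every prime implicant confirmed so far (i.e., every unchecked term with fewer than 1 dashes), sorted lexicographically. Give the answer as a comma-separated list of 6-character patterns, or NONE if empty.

[col 0] 000000, 000111*, 001001*, 001100*, 011010*, 011100*, 011110*, 100011*, 100111*, 101001*, 101111*, 110100, 111000, 111111*
[col 1] -00111, -01001, 0-1100, 011-10, 0111-0, 1-1111, 10-111, 100-11
Prime implicants: -00111, -01001, 0-1100, 000000, 011-10, 0111-0, 1-1111, 10-111, 100-11, 110100, 111000

000000, 110100, 111000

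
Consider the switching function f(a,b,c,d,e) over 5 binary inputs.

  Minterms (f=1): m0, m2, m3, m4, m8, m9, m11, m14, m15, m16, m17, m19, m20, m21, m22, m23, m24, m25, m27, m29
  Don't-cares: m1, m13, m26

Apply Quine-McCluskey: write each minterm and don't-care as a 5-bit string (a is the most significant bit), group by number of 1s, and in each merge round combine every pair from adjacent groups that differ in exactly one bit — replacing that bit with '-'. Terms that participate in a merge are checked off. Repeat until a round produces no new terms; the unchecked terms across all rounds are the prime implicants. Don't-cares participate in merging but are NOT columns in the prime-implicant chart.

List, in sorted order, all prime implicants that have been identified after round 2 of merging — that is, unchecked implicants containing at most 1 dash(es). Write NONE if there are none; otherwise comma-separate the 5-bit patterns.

0111-

Round 0: 00000✓ 00001✓ 00010✓ 00011✓ 00100✓ 01000✓ 01001✓ 01011✓ 01101✓ 01110✓ 01111✓ 10000✓ 10001✓ 10011✓ 10100✓ 10101✓ 10110✓ 10111✓ 11000✓ 11001✓ 11010✓ 11011✓ 11101✓
Round 1: -0000✓ -0001✓ -0011✓ -0100✓ -1000✓ -1001✓ -1011✓ -1101✓ 0-000✓ 0-001✓ 0-011✓ 00-00✓ 000-0✓ 000-1✓ 0000-✓ 0001-✓ 01-01✓ 01-11✓ 010-1✓ 0100-✓ 011-1✓ 0111- 1-000✓ 1-001✓ 1-011✓ 1-101✓ 10-00✓ 10-01✓ 10-11✓ 100-1✓ 1000-✓ 101-0✓ 101-1✓ 1010-✓ 1011-✓ 11-01✓ 110-0✓ 110-1✓ 1100-✓ 1101-✓
Round 2: --000✓ --001✓ --011✓ -0-00 -00-1✓ -000-✓ -1-01 -10-1✓ -100-✓ 0-0-1✓ 0-00-✓ 000-- 01--1 1--01 1-0-1✓ 1-00-✓ 10--1 10-0- 101-- 110--
Round 3: --0-1 --00-
PIs = {--0-1, --00-, -0-00, -1-01, 000--, 01--1, 0111-, 1--01, 10--1, 10-0-, 101--, 110--}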